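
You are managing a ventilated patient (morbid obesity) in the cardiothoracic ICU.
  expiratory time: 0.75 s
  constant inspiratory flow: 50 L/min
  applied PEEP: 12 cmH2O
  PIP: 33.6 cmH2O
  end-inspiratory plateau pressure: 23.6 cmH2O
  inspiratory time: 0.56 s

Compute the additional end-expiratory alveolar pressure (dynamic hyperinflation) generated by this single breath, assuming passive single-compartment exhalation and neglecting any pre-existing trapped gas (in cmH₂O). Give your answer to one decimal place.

Flow: 50 L/min ÷ 60 = 0.8333 L/s.
Vt = flow × Ti = 0.8333 L/s × 0.56 s × 1000 mL/L = 466.65 mL.
R = (PIP − Pplat)/V̇ = (33.6 − 23.6) / 0.8333 = 10.0/0.8333 = 12.0 cmH2O·s/L.
C = Vt/(Pplat − PEEP) = 466.65 / (23.6 − 12) = 466.65/11.6 = 40.228 mL/cmH2O.
τ = R × C = 12.0 × 0.04023 L/cmH2O = 0.4828 s.
Fraction remaining = e^(−Te/τ) = e^(−0.75/0.4828) = 0.2115; trapped volume = 466.65 × 0.2115 = 98.696 mL.
Additional alveolar pressure from trapping ≈ V_trapped / C = 98.696 / 40.228 = 2.453 cmH2O.

2.5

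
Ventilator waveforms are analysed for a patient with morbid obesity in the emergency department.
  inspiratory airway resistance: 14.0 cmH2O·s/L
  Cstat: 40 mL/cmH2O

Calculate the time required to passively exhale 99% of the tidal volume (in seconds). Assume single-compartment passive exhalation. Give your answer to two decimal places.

τ = R × C = 14.0 × 40 mL/cmH2O = 14.0 × 0.040 L/cmH2O = 0.56 s.
Exhaled fraction f = 1 − e^(−t/τ) → t = −τ·ln(1 − f) = −0.56·ln(0.01) = 2.579 s.

2.58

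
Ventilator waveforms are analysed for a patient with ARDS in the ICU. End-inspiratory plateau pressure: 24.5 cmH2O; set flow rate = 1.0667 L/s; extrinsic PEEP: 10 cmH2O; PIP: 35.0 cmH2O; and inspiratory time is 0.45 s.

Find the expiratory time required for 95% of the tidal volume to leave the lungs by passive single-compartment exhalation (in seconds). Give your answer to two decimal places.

Vt = flow × Ti = 1.0667 L/s × 0.45 s × 1000 mL/L = 480.02 mL.
R = (PIP − Pplat)/V̇ = (35.0 − 24.5) / 1.0667 = 10.5/1.0667 = 9.843 cmH2O·s/L.
C = Vt/(Pplat − PEEP) = 480.02 / (24.5 − 10) = 480.02/14.5 = 33.105 mL/cmH2O.
τ = R × C = 9.843 × 0.03311 L/cmH2O = 0.3259 s.
t = −τ·ln(1 − 0.95) = −0.3259·ln(0.05) = 0.9763 s.

0.98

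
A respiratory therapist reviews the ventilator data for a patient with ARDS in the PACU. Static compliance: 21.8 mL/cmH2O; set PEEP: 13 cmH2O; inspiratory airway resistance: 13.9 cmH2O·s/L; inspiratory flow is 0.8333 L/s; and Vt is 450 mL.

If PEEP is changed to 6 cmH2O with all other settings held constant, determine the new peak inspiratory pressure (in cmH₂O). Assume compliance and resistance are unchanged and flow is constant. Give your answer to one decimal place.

38.2

PIP = Vt/C + R·V̇ + PEEP (constant-flow equation of motion).
Only the baseline term changes: ΔPIP = ΔPEEP = 6 − 13 = -7.0 cmH2O.
Original PIP = 450/21.8 + 13.9×0.8333 + 13 = 45.225 cmH2O; new PIP = 45.225 + (-7.0) = 38.225 cmH2O.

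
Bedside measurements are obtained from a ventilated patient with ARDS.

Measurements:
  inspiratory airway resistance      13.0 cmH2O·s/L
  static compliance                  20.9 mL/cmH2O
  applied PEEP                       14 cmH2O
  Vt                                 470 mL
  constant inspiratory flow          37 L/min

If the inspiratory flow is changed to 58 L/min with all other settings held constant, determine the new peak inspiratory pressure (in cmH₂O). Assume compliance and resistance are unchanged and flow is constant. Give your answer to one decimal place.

Flow: 37 L/min ÷ 60 = 0.6167 L/s.
New flow: 58 L/min ÷ 60 = 0.9667 L/s.
PIP = Vt/C + R·V̇ + PEEP (constant-flow equation of motion).
Only the resistive term changes: ΔPIP = R × ΔV̇ = 13.0 × (0.9667 − 0.6167) = 13.0 × 0.35 = 4.55 cmH2O.
Original PIP = 470/20.9 + 13.0×0.6167 + 14 = 44.505 cmH2O; new PIP = 44.505 + (4.55) = 49.055 cmH2O.

49.1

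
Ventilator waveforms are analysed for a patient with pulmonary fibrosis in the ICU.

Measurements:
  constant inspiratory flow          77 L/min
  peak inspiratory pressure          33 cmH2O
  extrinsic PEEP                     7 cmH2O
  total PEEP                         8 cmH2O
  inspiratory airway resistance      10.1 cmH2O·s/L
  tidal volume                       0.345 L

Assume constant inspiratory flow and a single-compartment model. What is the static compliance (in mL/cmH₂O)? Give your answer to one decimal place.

28.7

Flow: 77 L/min ÷ 60 = 1.2833 L/s.
Total PEEP = 8 cmH2O (set 7 + intrinsic 1); this is the baseline alveolar pressure.
Equation of motion (constant flow): PIP = Vt/C + R·V̇ + PEEP.
Vt/C = PIP − R·V̇ − PEEP = 33 − 10.1×1.2833 − 8 = 33 − 12.961 − 8 = 12.039 cmH2O.
C = Vt / 12.039 = 345 / 12.039 = 28.657 mL/cmH2O.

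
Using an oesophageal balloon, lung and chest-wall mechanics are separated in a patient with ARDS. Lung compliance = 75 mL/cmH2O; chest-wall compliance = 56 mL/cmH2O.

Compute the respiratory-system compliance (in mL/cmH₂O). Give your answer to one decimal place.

32.1

Lung and chest wall are elastances in series: 1/Crs = 1/CL + 1/Ccw.
1/Crs = 1/75 + 1/56 = 0.03119.
Crs = 32.062 mL/cmH2O.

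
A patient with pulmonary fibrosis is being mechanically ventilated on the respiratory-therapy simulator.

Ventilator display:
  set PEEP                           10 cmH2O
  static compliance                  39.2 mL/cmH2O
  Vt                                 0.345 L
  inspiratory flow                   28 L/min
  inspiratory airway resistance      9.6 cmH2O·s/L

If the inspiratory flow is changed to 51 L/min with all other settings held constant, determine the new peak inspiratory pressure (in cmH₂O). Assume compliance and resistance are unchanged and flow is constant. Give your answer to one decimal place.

27.0

Flow: 28 L/min ÷ 60 = 0.4667 L/s.
New flow: 51 L/min ÷ 60 = 0.85 L/s.
PIP = Vt/C + R·V̇ + PEEP (constant-flow equation of motion).
Only the resistive term changes: ΔPIP = R × ΔV̇ = 9.6 × (0.85 − 0.4667) = 9.6 × 0.3833 = 3.68 cmH2O.
Original PIP = 345/39.2 + 9.6×0.4667 + 10 = 23.281 cmH2O; new PIP = 23.281 + (3.68) = 26.961 cmH2O.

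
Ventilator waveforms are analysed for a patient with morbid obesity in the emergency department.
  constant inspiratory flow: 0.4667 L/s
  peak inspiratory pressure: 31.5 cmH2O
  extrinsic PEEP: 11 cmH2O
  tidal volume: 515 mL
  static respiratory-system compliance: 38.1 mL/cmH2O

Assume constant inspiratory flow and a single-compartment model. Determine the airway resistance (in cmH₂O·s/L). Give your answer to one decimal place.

15.0

Equation of motion (constant flow): PIP = Vt/C + R·V̇ + PEEP.
R·V̇ = PIP − Vt/C − PEEP = 31.5 − 515/38.1 − 11 = 31.5 − 13.517 − 11 = 6.983 cmH2O.
R = 6.983 / 0.4667 = 14.963 cmH2O·s/L.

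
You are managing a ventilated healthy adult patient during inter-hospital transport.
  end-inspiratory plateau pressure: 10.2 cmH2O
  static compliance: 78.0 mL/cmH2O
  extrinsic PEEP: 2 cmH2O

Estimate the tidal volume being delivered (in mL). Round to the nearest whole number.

640

Vt = Cstat × (Pplat − PEEP) = 78.0 × (10.2 − 2) = 78.0 × 8.2 = 639.6 mL.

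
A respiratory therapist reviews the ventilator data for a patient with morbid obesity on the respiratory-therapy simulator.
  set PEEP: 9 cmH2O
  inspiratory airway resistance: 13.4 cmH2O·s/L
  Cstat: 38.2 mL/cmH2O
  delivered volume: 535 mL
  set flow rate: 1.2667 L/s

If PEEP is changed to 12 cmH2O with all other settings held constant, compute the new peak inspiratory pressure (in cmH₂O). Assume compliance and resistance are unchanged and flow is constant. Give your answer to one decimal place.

43.0

PIP = Vt/C + R·V̇ + PEEP (constant-flow equation of motion).
Only the baseline term changes: ΔPIP = ΔPEEP = 12 − 9 = 3.0 cmH2O.
Original PIP = 535/38.2 + 13.4×1.2667 + 9 = 39.979 cmH2O; new PIP = 39.979 + (3.0) = 42.979 cmH2O.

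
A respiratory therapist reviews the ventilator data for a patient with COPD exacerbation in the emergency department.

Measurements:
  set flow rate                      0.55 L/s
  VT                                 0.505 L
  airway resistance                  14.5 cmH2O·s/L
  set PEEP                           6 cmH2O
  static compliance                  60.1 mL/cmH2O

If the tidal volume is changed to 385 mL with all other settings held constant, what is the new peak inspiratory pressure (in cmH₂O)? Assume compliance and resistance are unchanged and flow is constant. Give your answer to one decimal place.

20.4

PIP = Vt/C + R·V̇ + PEEP (constant-flow equation of motion).
Only the elastic term changes: ΔPIP = ΔVt / C = (385 − 505) / 60.1 = -1.997 cmH2O.
Original PIP = 505/60.1 + 14.5×0.55 + 6 = 22.378 cmH2O; new PIP = 22.378 + (-1.997) = 20.381 cmH2O.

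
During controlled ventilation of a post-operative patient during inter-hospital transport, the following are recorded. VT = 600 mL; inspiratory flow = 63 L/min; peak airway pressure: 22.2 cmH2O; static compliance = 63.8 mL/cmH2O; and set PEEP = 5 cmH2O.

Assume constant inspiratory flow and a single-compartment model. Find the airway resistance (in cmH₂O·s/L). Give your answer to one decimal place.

Flow: 63 L/min ÷ 60 = 1.05 L/s.
Equation of motion (constant flow): PIP = Vt/C + R·V̇ + PEEP.
R·V̇ = PIP − Vt/C − PEEP = 22.2 − 600/63.8 − 5 = 22.2 − 9.404 − 5 = 7.796 cmH2O.
R = 7.796 / 1.05 = 7.425 cmH2O·s/L.

7.4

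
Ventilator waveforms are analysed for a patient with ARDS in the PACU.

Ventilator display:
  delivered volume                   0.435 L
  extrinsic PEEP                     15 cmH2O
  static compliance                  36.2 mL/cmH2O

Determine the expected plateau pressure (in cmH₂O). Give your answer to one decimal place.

27.0

Pplat = PEEP + Vt / Cstat = 15 + 435 / 36.2 = 15 + 12.017 = 27.017 cmH2O.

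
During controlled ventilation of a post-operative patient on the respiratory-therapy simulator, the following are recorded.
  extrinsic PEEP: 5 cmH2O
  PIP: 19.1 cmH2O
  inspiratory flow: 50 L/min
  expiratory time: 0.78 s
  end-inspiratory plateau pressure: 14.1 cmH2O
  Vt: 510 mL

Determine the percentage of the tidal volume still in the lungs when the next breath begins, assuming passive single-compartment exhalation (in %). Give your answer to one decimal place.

9.8

Flow: 50 L/min ÷ 60 = 0.8333 L/s.
R = (PIP − Pplat)/V̇ = (19.1 − 14.1) / 0.8333 = 5.0/0.8333 = 6.0 cmH2O·s/L.
C = Vt/(Pplat − PEEP) = 510.0 / (14.1 − 5) = 510.0/9.1 = 56.044 mL/cmH2O.
τ = R × C = 6.0 × 0.05604 L/cmH2O = 0.3362 s.
Fraction remaining at end-expiration = e^(−Te/τ) = e^(−0.78/0.3362) = 0.09827 → 9.827%.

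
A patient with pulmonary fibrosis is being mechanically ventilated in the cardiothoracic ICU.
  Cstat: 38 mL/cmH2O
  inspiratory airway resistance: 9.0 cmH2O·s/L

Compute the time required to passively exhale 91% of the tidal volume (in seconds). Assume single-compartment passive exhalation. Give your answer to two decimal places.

0.82

τ = R × C = 9.0 × 38 mL/cmH2O = 9.0 × 0.038 L/cmH2O = 0.342 s.
Exhaled fraction f = 1 − e^(−t/τ) → t = −τ·ln(1 − f) = −0.342·ln(0.09) = 0.8235 s.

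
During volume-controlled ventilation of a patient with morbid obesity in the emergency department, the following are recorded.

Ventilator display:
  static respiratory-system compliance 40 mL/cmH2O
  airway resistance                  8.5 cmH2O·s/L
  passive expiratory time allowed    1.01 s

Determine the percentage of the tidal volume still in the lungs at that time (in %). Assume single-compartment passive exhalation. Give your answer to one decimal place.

τ = R × C = 8.5 × 40 mL/cmH2O = 8.5 × 0.040 L/cmH2O = 0.34 s.
Passive exhalation: V(t)/V₀ = e^(−t/τ) = e^(−1.01/0.34) = 0.05127.
Fraction remaining = 0.05127 → 5.127%.

5.1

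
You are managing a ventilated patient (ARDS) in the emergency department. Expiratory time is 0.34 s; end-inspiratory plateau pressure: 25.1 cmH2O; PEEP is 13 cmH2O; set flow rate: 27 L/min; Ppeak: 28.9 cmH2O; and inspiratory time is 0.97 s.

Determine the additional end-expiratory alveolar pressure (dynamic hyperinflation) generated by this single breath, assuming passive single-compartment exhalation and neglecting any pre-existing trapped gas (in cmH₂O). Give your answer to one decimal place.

4.0

Flow: 27 L/min ÷ 60 = 0.45 L/s.
Vt = flow × Ti = 0.45 L/s × 0.97 s × 1000 mL/L = 436.5 mL.
R = (PIP − Pplat)/V̇ = (28.9 − 25.1) / 0.45 = 3.8/0.45 = 8.444 cmH2O·s/L.
C = Vt/(Pplat − PEEP) = 436.5 / (25.1 − 13) = 436.5/12.1 = 36.074 mL/cmH2O.
τ = R × C = 8.444 × 0.03607 L/cmH2O = 0.3046 s.
Fraction remaining = e^(−Te/τ) = e^(−0.34/0.3046) = 0.3275; trapped volume = 436.5 × 0.3275 = 142.95 mL.
Additional alveolar pressure from trapping ≈ V_trapped / C = 142.95 / 36.074 = 3.963 cmH2O.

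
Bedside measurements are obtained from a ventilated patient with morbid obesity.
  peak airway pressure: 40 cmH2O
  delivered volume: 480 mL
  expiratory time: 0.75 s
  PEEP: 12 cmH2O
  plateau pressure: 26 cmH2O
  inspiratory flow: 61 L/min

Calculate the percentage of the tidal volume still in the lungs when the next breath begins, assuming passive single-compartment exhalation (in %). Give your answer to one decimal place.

20.4

Flow: 61 L/min ÷ 60 = 1.0167 L/s.
R = (PIP − Pplat)/V̇ = (40 − 26) / 1.0167 = 14.0/1.0167 = 13.77 cmH2O·s/L.
C = Vt/(Pplat − PEEP) = 480.0 / (26 − 12) = 480.0/14.0 = 34.286 mL/cmH2O.
τ = R × C = 13.77 × 0.03429 L/cmH2O = 0.4722 s.
Fraction remaining at end-expiration = e^(−Te/τ) = e^(−0.75/0.4722) = 0.2043 → 20.43%.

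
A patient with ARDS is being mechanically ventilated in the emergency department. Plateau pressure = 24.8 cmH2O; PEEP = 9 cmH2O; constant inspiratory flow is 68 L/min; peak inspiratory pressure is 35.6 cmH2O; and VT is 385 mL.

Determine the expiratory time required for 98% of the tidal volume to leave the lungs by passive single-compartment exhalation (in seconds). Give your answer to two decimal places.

Flow: 68 L/min ÷ 60 = 1.1333 L/s.
R = (PIP − Pplat)/V̇ = (35.6 − 24.8) / 1.1333 = 10.8/1.1333 = 9.53 cmH2O·s/L.
C = Vt/(Pplat − PEEP) = 385.0 / (24.8 − 9) = 385.0/15.8 = 24.367 mL/cmH2O.
τ = R × C = 9.53 × 0.02437 L/cmH2O = 0.2322 s.
t = −τ·ln(1 − 0.98) = −0.2322·ln(0.02) = 0.9084 s.

0.91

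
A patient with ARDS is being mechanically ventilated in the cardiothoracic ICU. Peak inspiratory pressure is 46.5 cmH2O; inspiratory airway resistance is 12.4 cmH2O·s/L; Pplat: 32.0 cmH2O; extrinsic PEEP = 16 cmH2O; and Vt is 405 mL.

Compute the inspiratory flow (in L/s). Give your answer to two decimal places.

1.17

flow = (PIP − Pplat) / Raw = 14.5 / 12.4 = 1.169 L/s.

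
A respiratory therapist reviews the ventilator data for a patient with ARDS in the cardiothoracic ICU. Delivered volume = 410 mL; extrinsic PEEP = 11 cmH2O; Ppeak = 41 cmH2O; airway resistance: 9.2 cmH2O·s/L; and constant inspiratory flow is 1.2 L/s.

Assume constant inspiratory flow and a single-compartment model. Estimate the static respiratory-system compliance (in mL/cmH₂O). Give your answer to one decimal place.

Equation of motion (constant flow): PIP = Vt/C + R·V̇ + PEEP.
Vt/C = PIP − R·V̇ − PEEP = 41 − 9.2×1.2 − 11 = 41 − 11.04 − 11 = 18.96 cmH2O.
C = Vt / 18.96 = 410 / 18.96 = 21.624 mL/cmH2O.

21.6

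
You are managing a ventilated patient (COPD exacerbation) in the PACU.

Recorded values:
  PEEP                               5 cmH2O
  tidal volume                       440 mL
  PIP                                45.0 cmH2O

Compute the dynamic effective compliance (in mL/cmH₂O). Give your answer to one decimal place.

Dynamic compliance = Vt / (PIP − PEEP) = 440 / (45.0 − 5) = 440 / 40.0 = 11.0 mL/cmH2O.

11.0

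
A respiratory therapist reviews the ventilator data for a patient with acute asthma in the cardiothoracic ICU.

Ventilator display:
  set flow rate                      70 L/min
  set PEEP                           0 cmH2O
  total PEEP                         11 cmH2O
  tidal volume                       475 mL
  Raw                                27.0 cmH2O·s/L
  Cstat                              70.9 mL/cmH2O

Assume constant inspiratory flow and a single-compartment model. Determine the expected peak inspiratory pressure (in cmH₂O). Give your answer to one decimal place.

Flow: 70 L/min ÷ 60 = 1.1667 L/s.
Total PEEP = 11 cmH2O (set 0 + intrinsic 11); this is the baseline alveolar pressure.
Equation of motion (constant flow): PIP = Vt/C + R·V̇ + PEEP.
PIP = 475/70.9 + 27.0×1.1667 + 11 = 6.7 + 31.501 + 11 = 49.201 cmH2O.

49.2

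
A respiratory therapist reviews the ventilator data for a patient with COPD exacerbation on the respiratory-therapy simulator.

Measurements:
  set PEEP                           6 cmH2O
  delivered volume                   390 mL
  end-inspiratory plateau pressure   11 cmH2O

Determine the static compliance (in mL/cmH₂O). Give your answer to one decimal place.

Cstat = Vt / (Pplat − PEEP) = 390 / (11 − 6) = 390 / 5.0 = 78.0 mL/cmH2O.

78.0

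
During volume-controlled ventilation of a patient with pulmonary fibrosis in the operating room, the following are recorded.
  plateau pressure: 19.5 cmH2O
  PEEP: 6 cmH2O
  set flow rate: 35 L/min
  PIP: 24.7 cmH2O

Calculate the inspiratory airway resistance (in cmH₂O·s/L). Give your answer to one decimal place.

8.9

Flow: 35 L/min ÷ 60 = 0.5833 L/s.
Raw = (PIP − Pplat) / flow = (24.7 − 19.5) / 0.5833 = 5.2 / 0.5833 = 8.915 cmH2O·s/L.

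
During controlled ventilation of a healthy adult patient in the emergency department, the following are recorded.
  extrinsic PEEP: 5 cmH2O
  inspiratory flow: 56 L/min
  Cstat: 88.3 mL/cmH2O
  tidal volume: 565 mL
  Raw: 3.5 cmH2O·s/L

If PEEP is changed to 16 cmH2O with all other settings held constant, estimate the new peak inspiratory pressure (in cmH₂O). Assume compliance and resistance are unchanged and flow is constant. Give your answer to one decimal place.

25.7

Flow: 56 L/min ÷ 60 = 0.9333 L/s.
PIP = Vt/C + R·V̇ + PEEP (constant-flow equation of motion).
Only the baseline term changes: ΔPIP = ΔPEEP = 16 − 5 = 11.0 cmH2O.
Original PIP = 565/88.3 + 3.5×0.9333 + 5 = 14.665 cmH2O; new PIP = 14.665 + (11.0) = 25.665 cmH2O.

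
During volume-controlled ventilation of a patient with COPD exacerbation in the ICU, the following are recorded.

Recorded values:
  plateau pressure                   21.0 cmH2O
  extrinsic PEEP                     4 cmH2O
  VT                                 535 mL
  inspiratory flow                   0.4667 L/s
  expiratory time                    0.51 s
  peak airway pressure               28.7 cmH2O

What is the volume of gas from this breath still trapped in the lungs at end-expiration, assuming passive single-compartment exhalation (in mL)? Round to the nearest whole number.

200

R = (PIP − Pplat)/V̇ = (28.7 − 21.0) / 0.4667 = 7.7/0.4667 = 16.499 cmH2O·s/L.
C = Vt/(Pplat − PEEP) = 535.0 / (21.0 − 4) = 535.0/17.0 = 31.471 mL/cmH2O.
τ = R × C = 16.499 × 0.03147 L/cmH2O = 0.5192 s.
Fraction remaining = e^(−Te/τ) = e^(−0.51/0.5192) = 0.3745.
Trapped volume = 535.0 × 0.3745 = 200.36 mL.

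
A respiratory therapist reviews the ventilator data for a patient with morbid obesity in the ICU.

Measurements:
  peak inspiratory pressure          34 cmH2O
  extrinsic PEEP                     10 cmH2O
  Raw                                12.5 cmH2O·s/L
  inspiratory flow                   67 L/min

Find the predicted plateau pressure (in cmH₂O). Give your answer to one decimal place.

20.0

Flow: 67 L/min ÷ 60 = 1.1167 L/s.
Pplat = PIP − Raw × flow = 34 − 12.5 × 1.1167 = 34 − 13.959 = 20.041 cmH2O.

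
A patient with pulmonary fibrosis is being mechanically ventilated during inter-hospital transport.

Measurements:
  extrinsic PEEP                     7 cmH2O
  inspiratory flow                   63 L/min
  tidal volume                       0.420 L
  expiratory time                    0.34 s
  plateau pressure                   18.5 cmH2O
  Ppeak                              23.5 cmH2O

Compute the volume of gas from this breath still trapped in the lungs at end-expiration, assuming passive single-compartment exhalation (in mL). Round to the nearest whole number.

Flow: 63 L/min ÷ 60 = 1.05 L/s.
R = (PIP − Pplat)/V̇ = (23.5 − 18.5) / 1.05 = 5.0/1.05 = 4.762 cmH2O·s/L.
C = Vt/(Pplat − PEEP) = 420.0 / (18.5 − 7) = 420.0/11.5 = 36.522 mL/cmH2O.
τ = R × C = 4.762 × 0.03652 L/cmH2O = 0.1739 s.
Fraction remaining = e^(−Te/τ) = e^(−0.34/0.1739) = 0.1415.
Trapped volume = 420.0 × 0.1415 = 59.43 mL.

59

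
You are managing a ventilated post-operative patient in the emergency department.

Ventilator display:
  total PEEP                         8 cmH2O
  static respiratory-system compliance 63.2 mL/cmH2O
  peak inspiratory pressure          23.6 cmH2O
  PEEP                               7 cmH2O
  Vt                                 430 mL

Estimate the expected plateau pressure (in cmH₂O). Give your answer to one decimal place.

14.8

End-expiratory occlusion gives total PEEP = 8 cmH2O (intrinsic PEEP = 8 − 7 = 1). Use total PEEP for the elastic gradient.
Pplat = PEEPtotal + Vt / Cstat = 8 + 430 / 63.2 = 8 + 6.804 = 14.804 cmH2O.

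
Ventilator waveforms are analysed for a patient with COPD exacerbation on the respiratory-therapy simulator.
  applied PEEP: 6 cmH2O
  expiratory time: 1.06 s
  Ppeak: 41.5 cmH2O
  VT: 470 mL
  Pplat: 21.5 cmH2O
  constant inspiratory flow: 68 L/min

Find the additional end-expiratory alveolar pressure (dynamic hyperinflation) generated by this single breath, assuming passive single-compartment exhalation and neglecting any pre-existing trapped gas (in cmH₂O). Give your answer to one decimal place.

Flow: 68 L/min ÷ 60 = 1.1333 L/s.
R = (PIP − Pplat)/V̇ = (41.5 − 21.5) / 1.1333 = 20.0/1.1333 = 17.648 cmH2O·s/L.
C = Vt/(Pplat − PEEP) = 470.0 / (21.5 − 6) = 470.0/15.5 = 30.323 mL/cmH2O.
τ = R × C = 17.648 × 0.03032 L/cmH2O = 0.5351 s.
Fraction remaining = e^(−Te/τ) = e^(−1.06/0.5351) = 0.1379; trapped volume = 470.0 × 0.1379 = 64.813 mL.
Additional alveolar pressure from trapping ≈ V_trapped / C = 64.813 / 30.323 = 2.137 cmH2O.

2.1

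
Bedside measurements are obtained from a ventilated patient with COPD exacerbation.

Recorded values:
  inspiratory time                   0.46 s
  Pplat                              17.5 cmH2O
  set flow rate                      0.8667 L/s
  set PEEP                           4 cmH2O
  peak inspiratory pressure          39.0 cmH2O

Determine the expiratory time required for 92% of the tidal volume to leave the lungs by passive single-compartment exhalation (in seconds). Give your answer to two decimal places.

1.85

Vt = flow × Ti = 0.8667 L/s × 0.46 s × 1000 mL/L = 398.68 mL.
R = (PIP − Pplat)/V̇ = (39.0 − 17.5) / 0.8667 = 21.5/0.8667 = 24.807 cmH2O·s/L.
C = Vt/(Pplat − PEEP) = 398.68 / (17.5 − 4) = 398.68/13.5 = 29.532 mL/cmH2O.
τ = R × C = 24.807 × 0.02953 L/cmH2O = 0.7326 s.
t = −τ·ln(1 − 0.92) = −0.7326·ln(0.08) = 1.85 s.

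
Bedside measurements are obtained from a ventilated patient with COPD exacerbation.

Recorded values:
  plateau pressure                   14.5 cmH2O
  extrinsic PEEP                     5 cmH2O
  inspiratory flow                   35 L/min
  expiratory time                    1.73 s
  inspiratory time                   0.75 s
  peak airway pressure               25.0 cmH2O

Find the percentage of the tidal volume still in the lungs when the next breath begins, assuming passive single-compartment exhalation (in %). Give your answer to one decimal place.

12.4

Flow: 35 L/min ÷ 60 = 0.5833 L/s.
Vt = flow × Ti = 0.5833 L/s × 0.75 s × 1000 mL/L = 437.48 mL.
R = (PIP − Pplat)/V̇ = (25.0 − 14.5) / 0.5833 = 10.5/0.5833 = 18.001 cmH2O·s/L.
C = Vt/(Pplat − PEEP) = 437.48 / (14.5 − 5) = 437.48/9.5 = 46.051 mL/cmH2O.
τ = R × C = 18.001 × 0.04605 L/cmH2O = 0.8289 s.
Fraction remaining at end-expiration = e^(−Te/τ) = e^(−1.73/0.8289) = 0.124 → 12.4%.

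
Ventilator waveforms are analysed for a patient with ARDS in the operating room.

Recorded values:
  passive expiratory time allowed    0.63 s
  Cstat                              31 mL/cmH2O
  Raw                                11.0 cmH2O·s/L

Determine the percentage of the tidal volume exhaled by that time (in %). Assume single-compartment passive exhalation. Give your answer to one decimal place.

84.2

τ = R × C = 11.0 × 31 mL/cmH2O = 11.0 × 0.031 L/cmH2O = 0.341 s.
Passive exhalation: V(t)/V₀ = e^(−t/τ) = e^(−0.63/0.341) = 0.1576.
Fraction exhaled = 1 − 0.1576 = 0.8424 → 84.24%.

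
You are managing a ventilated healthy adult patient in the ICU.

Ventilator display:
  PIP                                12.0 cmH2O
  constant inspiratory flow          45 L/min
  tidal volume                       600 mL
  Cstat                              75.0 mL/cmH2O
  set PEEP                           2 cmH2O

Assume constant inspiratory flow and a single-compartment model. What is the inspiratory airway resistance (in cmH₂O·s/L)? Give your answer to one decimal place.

2.7

Flow: 45 L/min ÷ 60 = 0.75 L/s.
Equation of motion (constant flow): PIP = Vt/C + R·V̇ + PEEP.
R·V̇ = PIP − Vt/C − PEEP = 12.0 − 600/75.0 − 2 = 12.0 − 8.0 − 2 = 2.0 cmH2O.
R = 2.0 / 0.75 = 2.667 cmH2O·s/L.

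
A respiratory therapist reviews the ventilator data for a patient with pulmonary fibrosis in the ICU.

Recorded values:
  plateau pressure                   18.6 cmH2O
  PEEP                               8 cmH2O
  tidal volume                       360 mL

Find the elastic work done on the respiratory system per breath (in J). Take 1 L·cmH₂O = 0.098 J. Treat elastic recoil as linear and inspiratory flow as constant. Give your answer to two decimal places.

0.19

Elastic work ≈ ½ × (Pplat − PEEP) × Vt = 0.5 × (18.6 − 8) × 0.360 L = 0.5 × 10.6 × 0.360 = 1.908 L·cmH2O.
× 0.098 J/(L·cmH2O) → 0.187 J.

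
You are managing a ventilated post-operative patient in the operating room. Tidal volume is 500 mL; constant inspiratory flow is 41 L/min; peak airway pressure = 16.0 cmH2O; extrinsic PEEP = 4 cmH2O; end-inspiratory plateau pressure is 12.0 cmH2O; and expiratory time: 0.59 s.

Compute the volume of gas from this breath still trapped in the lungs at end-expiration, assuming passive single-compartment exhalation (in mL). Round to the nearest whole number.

Flow: 41 L/min ÷ 60 = 0.6833 L/s.
R = (PIP − Pplat)/V̇ = (16.0 − 12.0) / 0.6833 = 4.0/0.6833 = 5.854 cmH2O·s/L.
C = Vt/(Pplat − PEEP) = 500.0 / (12.0 − 4) = 500.0/8.0 = 62.5 mL/cmH2O.
τ = R × C = 5.854 × 0.0625 L/cmH2O = 0.3659 s.
Fraction remaining = e^(−Te/τ) = e^(−0.59/0.3659) = 0.1994.
Trapped volume = 500.0 × 0.1994 = 99.7 mL.

100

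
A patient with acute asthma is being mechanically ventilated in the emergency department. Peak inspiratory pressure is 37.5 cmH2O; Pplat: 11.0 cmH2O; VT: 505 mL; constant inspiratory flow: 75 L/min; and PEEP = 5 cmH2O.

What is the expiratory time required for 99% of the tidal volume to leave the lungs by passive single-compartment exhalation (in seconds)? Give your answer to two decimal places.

8.22

Flow: 75 L/min ÷ 60 = 1.25 L/s.
R = (PIP − Pplat)/V̇ = (37.5 − 11.0) / 1.25 = 26.5/1.25 = 21.2 cmH2O·s/L.
C = Vt/(Pplat − PEEP) = 505.0 / (11.0 − 5) = 505.0/6.0 = 84.167 mL/cmH2O.
τ = R × C = 21.2 × 0.08417 L/cmH2O = 1.784 s.
t = −τ·ln(1 − 0.99) = −1.784·ln(0.01) = 8.216 s.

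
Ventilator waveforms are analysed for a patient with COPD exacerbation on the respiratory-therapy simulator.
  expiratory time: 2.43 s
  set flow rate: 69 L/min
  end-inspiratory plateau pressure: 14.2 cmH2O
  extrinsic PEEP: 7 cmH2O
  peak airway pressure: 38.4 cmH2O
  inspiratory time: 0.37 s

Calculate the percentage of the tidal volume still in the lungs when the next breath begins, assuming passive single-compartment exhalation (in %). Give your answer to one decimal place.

Flow: 69 L/min ÷ 60 = 1.15 L/s.
Vt = flow × Ti = 1.15 L/s × 0.37 s × 1000 mL/L = 425.5 mL.
R = (PIP − Pplat)/V̇ = (38.4 − 14.2) / 1.15 = 24.2/1.15 = 21.043 cmH2O·s/L.
C = Vt/(Pplat − PEEP) = 425.5 / (14.2 − 7) = 425.5/7.2 = 59.097 mL/cmH2O.
τ = R × C = 21.043 × 0.0591 L/cmH2O = 1.244 s.
Fraction remaining at end-expiration = e^(−Te/τ) = e^(−2.43/1.244) = 0.1418 → 14.18%.

14.2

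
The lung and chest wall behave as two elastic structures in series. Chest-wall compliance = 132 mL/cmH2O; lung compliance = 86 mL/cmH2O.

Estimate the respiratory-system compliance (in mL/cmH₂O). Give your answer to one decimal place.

52.1

Lung and chest wall are elastances in series: 1/Crs = 1/CL + 1/Ccw.
1/Crs = 1/86 + 1/132 = 0.0192.
Crs = 52.083 mL/cmH2O.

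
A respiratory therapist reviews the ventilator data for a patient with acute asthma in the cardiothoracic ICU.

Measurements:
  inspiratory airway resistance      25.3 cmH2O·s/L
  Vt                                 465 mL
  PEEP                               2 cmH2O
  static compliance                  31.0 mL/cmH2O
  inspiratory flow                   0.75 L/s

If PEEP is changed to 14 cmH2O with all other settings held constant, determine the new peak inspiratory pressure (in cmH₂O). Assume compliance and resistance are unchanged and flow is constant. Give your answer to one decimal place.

48.0

PIP = Vt/C + R·V̇ + PEEP (constant-flow equation of motion).
Only the baseline term changes: ΔPIP = ΔPEEP = 14 − 2 = 12.0 cmH2O.
Original PIP = 465/31.0 + 25.3×0.75 + 2 = 35.975 cmH2O; new PIP = 35.975 + (12.0) = 47.975 cmH2O.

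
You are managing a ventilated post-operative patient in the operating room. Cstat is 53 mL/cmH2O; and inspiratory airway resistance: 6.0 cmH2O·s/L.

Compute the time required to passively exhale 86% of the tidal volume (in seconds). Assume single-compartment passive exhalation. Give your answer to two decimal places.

0.63

τ = R × C = 6.0 × 53 mL/cmH2O = 6.0 × 0.053 L/cmH2O = 0.318 s.
Exhaled fraction f = 1 − e^(−t/τ) → t = −τ·ln(1 − f) = −0.318·ln(0.14) = 0.6252 s.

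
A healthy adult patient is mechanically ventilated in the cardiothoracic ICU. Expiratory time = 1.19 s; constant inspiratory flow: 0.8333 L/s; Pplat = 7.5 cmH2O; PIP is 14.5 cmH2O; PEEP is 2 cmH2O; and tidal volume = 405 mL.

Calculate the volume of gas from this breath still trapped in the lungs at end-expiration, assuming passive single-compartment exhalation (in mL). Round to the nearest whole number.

59

R = (PIP − Pplat)/V̇ = (14.5 − 7.5) / 0.8333 = 7.0/0.8333 = 8.4 cmH2O·s/L.
C = Vt/(Pplat − PEEP) = 405.0 / (7.5 − 2) = 405.0/5.5 = 73.636 mL/cmH2O.
τ = R × C = 8.4 × 0.07364 L/cmH2O = 0.6186 s.
Fraction remaining = e^(−Te/τ) = e^(−1.19/0.6186) = 0.1461.
Trapped volume = 405.0 × 0.1461 = 59.171 mL.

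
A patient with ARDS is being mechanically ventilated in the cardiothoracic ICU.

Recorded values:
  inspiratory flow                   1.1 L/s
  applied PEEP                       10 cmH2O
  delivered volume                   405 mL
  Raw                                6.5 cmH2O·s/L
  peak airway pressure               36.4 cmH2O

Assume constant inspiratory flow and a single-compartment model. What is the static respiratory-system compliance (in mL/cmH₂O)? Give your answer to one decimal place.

Equation of motion (constant flow): PIP = Vt/C + R·V̇ + PEEP.
Vt/C = PIP − R·V̇ − PEEP = 36.4 − 6.5×1.1 − 10 = 36.4 − 7.15 − 10 = 19.25 cmH2O.
C = Vt / 19.25 = 405 / 19.25 = 21.039 mL/cmH2O.

21.0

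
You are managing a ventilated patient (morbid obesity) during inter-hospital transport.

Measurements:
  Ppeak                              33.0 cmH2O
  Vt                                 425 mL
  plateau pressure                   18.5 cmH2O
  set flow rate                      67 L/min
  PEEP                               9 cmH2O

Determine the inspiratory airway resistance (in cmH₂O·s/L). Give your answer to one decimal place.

Flow: 67 L/min ÷ 60 = 1.1167 L/s.
Raw = (PIP − Pplat) / flow = (33.0 − 18.5) / 1.1167 = 14.5 / 1.1167 = 12.985 cmH2O·s/L.

13.0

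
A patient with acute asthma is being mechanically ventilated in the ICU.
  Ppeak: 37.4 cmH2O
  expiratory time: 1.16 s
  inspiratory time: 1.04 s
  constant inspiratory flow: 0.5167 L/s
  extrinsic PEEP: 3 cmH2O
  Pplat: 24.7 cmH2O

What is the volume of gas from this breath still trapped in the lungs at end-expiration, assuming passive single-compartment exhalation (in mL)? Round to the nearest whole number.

80

Vt = flow × Ti = 0.5167 L/s × 1.04 s × 1000 mL/L = 537.37 mL.
R = (PIP − Pplat)/V̇ = (37.4 − 24.7) / 0.5167 = 12.7/0.5167 = 24.579 cmH2O·s/L.
C = Vt/(Pplat − PEEP) = 537.37 / (24.7 − 3) = 537.37/21.7 = 24.764 mL/cmH2O.
τ = R × C = 24.579 × 0.02476 L/cmH2O = 0.6086 s.
Fraction remaining = e^(−Te/τ) = e^(−1.16/0.6086) = 0.1487.
Trapped volume = 537.37 × 0.1487 = 79.907 mL.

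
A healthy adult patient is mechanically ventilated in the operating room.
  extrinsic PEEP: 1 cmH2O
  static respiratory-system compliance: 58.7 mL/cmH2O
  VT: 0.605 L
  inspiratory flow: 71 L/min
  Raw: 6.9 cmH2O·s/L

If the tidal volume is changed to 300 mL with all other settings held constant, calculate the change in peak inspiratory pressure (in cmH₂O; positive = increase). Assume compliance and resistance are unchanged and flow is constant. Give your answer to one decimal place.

PIP = Vt/C + R·V̇ + PEEP (constant-flow equation of motion).
Only the elastic term changes: ΔPIP = ΔVt / C = (300 − 605) / 58.7 = -5.196 cmH2O.

-5.2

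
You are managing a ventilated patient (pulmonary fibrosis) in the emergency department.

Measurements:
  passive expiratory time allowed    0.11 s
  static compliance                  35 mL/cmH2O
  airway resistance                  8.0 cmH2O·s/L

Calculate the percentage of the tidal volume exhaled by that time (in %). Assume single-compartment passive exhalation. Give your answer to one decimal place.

τ = R × C = 8.0 × 35 mL/cmH2O = 8.0 × 0.035 L/cmH2O = 0.28 s.
Passive exhalation: V(t)/V₀ = e^(−t/τ) = e^(−0.11/0.28) = 0.6751.
Fraction exhaled = 1 − 0.6751 = 0.3249 → 32.49%.

32.5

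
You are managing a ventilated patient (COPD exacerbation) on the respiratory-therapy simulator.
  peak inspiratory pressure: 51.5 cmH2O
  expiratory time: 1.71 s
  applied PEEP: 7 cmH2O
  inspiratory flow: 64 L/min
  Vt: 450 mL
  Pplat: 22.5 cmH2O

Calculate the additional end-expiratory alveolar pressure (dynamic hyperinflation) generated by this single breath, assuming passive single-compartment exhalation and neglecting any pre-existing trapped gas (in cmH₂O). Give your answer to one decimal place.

Flow: 64 L/min ÷ 60 = 1.0667 L/s.
R = (PIP − Pplat)/V̇ = (51.5 − 22.5) / 1.0667 = 29.0/1.0667 = 27.187 cmH2O·s/L.
C = Vt/(Pplat − PEEP) = 450.0 / (22.5 − 7) = 450.0/15.5 = 29.032 mL/cmH2O.
τ = R × C = 27.187 × 0.02903 L/cmH2O = 0.7892 s.
Fraction remaining = e^(−Te/τ) = e^(−1.71/0.7892) = 0.1145; trapped volume = 450.0 × 0.1145 = 51.525 mL.
Additional alveolar pressure from trapping ≈ V_trapped / C = 51.525 / 29.032 = 1.775 cmH2O.

1.8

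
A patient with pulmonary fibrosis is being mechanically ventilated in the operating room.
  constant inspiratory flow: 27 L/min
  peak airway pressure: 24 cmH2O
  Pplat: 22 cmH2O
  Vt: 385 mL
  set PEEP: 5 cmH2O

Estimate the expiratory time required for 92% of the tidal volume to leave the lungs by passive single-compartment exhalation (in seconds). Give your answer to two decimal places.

Flow: 27 L/min ÷ 60 = 0.45 L/s.
R = (PIP − Pplat)/V̇ = (24 − 22) / 0.45 = 2.0/0.45 = 4.444 cmH2O·s/L.
C = Vt/(Pplat − PEEP) = 385.0 / (22 − 5) = 385.0/17.0 = 22.647 mL/cmH2O.
τ = R × C = 4.444 × 0.02265 L/cmH2O = 0.1007 s.
t = −τ·ln(1 − 0.92) = −0.1007·ln(0.08) = 0.2543 s.

0.25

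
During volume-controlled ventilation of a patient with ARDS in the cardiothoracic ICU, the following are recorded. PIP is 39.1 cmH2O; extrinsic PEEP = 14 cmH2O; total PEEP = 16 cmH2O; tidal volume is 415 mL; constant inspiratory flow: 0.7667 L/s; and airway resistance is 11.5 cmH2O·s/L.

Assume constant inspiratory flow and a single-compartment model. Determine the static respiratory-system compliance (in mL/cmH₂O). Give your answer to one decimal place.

29.1

Total PEEP = 16 cmH2O (set 14 + intrinsic 2); this is the baseline alveolar pressure.
Equation of motion (constant flow): PIP = Vt/C + R·V̇ + PEEP.
Vt/C = PIP − R·V̇ − PEEP = 39.1 − 11.5×0.7667 − 16 = 39.1 − 8.817 − 16 = 14.283 cmH2O.
C = Vt / 14.283 = 415 / 14.283 = 29.056 mL/cmH2O.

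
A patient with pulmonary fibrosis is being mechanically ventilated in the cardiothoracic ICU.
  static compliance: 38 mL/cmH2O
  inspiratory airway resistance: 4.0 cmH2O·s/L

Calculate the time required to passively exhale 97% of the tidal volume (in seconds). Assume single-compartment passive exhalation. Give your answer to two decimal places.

τ = R × C = 4.0 × 38 mL/cmH2O = 4.0 × 0.038 L/cmH2O = 0.152 s.
Exhaled fraction f = 1 − e^(−t/τ) → t = −τ·ln(1 − f) = −0.152·ln(0.03) = 0.533 s.

0.53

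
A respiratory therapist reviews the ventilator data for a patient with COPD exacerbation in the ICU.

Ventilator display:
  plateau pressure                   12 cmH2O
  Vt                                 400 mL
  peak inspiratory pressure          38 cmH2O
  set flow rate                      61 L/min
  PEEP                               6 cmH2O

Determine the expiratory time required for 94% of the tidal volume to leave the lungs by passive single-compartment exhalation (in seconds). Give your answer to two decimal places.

Flow: 61 L/min ÷ 60 = 1.0167 L/s.
R = (PIP − Pplat)/V̇ = (38 − 12) / 1.0167 = 26.0/1.0167 = 25.573 cmH2O·s/L.
C = Vt/(Pplat − PEEP) = 400.0 / (12 − 6) = 400.0/6.0 = 66.667 mL/cmH2O.
τ = R × C = 25.573 × 0.06667 L/cmH2O = 1.705 s.
t = −τ·ln(1 − 0.94) = −1.705·ln(0.06) = 4.797 s.

4.80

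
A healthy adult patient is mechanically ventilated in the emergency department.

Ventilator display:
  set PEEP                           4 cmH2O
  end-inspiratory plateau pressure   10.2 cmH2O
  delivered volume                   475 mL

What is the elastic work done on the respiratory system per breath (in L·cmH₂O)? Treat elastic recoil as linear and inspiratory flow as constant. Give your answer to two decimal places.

1.47

Elastic work ≈ ½ × (Pplat − PEEP) × Vt = 0.5 × (10.2 − 4) × 0.475 L = 0.5 × 6.2 × 0.475 = 1.473 L·cmH2O.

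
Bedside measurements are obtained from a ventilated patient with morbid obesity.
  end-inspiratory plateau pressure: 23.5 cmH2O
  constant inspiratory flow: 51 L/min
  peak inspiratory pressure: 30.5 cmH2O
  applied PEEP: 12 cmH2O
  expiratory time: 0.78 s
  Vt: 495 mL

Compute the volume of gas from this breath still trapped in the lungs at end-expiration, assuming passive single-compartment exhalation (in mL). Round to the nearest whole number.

55

Flow: 51 L/min ÷ 60 = 0.85 L/s.
R = (PIP − Pplat)/V̇ = (30.5 − 23.5) / 0.85 = 7.0/0.85 = 8.235 cmH2O·s/L.
C = Vt/(Pplat − PEEP) = 495.0 / (23.5 − 12) = 495.0/11.5 = 43.043 mL/cmH2O.
τ = R × C = 8.235 × 0.04304 L/cmH2O = 0.3544 s.
Fraction remaining = e^(−Te/τ) = e^(−0.78/0.3544) = 0.1107.
Trapped volume = 495.0 × 0.1107 = 54.797 mL.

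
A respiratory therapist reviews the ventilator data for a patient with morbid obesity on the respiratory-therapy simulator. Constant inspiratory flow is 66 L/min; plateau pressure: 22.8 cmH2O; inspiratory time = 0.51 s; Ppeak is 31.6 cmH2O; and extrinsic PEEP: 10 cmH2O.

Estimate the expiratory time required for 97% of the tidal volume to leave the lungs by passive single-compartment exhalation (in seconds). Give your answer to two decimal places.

Flow: 66 L/min ÷ 60 = 1.1 L/s.
Vt = flow × Ti = 1.1 L/s × 0.51 s × 1000 mL/L = 561.0 mL.
R = (PIP − Pplat)/V̇ = (31.6 − 22.8) / 1.1 = 8.8/1.1 = 8.0 cmH2O·s/L.
C = Vt/(Pplat − PEEP) = 561.0 / (22.8 − 10) = 561.0/12.8 = 43.828 mL/cmH2O.
τ = R × C = 8.0 × 0.04383 L/cmH2O = 0.3506 s.
t = −τ·ln(1 − 0.97) = −0.3506·ln(0.03) = 1.229 s.

1.23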